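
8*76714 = 613712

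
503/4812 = 503/4812 =0.10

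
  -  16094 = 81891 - 97985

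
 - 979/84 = - 12 + 29/84 = -11.65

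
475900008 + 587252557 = 1063152565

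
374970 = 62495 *6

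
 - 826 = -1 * 826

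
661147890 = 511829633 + 149318257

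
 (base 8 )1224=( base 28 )ng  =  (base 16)294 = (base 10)660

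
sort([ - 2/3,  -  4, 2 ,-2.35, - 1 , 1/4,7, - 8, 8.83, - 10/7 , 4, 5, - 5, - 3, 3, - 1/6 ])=[ - 8, - 5,  -  4, - 3,-2.35, - 10/7, - 1,  -  2/3, - 1/6, 1/4,2,  3,4,5, 7,8.83]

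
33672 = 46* 732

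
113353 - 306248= - 192895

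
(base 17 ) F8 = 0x107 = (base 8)407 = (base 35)7I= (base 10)263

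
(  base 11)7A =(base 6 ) 223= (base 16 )57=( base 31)2P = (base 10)87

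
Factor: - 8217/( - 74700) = 2^( -2 )*5^( - 2)*11^1= 11/100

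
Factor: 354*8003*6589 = 18667045518=2^1*3^1*11^1*53^1*59^1  *151^1*599^1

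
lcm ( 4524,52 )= 4524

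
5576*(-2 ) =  - 11152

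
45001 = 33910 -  - 11091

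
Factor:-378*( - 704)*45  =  11975040=2^7 * 3^5*5^1*7^1*  11^1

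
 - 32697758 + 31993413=  -  704345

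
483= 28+455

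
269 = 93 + 176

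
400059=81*4939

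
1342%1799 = 1342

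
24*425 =10200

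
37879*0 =0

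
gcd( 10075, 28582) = 31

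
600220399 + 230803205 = 831023604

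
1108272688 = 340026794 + 768245894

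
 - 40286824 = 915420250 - 955707074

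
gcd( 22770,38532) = 6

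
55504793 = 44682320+10822473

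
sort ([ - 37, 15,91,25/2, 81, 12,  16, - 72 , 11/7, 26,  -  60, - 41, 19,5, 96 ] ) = [ - 72, - 60,  -  41, -37, 11/7, 5, 12 , 25/2,15 , 16, 19, 26, 81, 91,96 ] 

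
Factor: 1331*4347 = 3^3 * 7^1*11^3  *23^1= 5785857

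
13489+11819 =25308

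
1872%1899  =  1872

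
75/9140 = 15/1828= 0.01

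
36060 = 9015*4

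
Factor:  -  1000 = - 2^3* 5^3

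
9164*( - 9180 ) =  - 84125520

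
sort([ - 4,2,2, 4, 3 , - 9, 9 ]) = [ - 9, - 4 , 2,2,3, 4, 9 ]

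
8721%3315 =2091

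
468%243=225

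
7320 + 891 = 8211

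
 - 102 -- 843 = 741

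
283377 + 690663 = 974040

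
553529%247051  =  59427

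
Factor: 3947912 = 2^3*31^1 *15919^1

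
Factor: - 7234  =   - 2^1 *3617^1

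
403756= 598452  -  194696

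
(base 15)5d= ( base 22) 40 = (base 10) 88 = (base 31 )2q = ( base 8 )130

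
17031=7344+9687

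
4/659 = 4/659 = 0.01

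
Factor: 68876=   2^2*67^1 *257^1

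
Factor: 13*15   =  195 = 3^1 * 5^1*13^1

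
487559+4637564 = 5125123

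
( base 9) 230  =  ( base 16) BD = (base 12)139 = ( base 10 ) 189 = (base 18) A9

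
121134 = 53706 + 67428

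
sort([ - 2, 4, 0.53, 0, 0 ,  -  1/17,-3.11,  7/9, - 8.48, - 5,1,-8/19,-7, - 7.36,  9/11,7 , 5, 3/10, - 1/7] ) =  [ - 8.48,-7.36,  -  7,  -  5,  -  3.11, - 2,  -  8/19,-1/7, - 1/17, 0, 0, 3/10, 0.53,7/9, 9/11, 1,4,5,  7]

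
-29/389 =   -  29/389 = - 0.07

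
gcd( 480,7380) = 60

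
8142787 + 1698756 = 9841543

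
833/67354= 7/566= 0.01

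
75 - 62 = 13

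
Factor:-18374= -2^1*9187^1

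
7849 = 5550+2299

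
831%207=3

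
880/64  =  55/4= 13.75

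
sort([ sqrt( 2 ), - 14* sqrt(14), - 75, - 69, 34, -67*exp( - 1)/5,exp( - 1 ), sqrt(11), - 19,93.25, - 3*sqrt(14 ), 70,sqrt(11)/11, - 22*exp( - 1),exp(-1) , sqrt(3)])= [ - 75, -69, - 14 *sqrt( 14) , - 19, - 3*sqrt ( 14), - 22*exp( -1), - 67*exp(- 1 ) /5, sqrt( 11 ) /11, exp ( - 1), exp ( - 1), sqrt(2),  sqrt (3 ), sqrt(11 ), 34, 70,93.25]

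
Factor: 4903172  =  2^2 * 859^1*1427^1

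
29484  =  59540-30056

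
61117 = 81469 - 20352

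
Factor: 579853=17^1*23^1*1483^1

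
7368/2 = 3684 = 3684.00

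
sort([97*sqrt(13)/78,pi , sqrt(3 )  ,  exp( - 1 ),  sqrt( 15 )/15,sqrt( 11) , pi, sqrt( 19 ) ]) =[ sqrt(15)/15, exp( - 1), sqrt(3 ), pi, pi,  sqrt(11), sqrt(19),  97*sqrt( 13) /78 ] 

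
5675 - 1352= 4323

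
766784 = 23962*32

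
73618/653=112 + 482/653 = 112.74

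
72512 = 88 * 824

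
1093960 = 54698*20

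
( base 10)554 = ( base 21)158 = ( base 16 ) 22a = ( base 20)17e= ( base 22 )134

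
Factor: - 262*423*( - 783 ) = 86776758 = 2^1*3^5*29^1*47^1*131^1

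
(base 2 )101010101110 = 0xAAE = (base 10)2734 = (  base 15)c24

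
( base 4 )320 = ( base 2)111000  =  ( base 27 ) 22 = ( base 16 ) 38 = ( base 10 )56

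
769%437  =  332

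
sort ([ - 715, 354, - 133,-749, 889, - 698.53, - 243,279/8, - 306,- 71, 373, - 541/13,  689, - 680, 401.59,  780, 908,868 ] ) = [ - 749,-715, - 698.53, - 680, - 306, - 243, - 133, - 71, -541/13,279/8, 354,373, 401.59, 689, 780,868 , 889, 908]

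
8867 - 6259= 2608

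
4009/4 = 1002 + 1/4 = 1002.25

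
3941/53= 74 + 19/53 = 74.36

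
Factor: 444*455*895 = 2^2*3^1*5^2*7^1 * 13^1*37^1*179^1 = 180807900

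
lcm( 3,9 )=9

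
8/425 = 8/425 = 0.02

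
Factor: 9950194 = 2^1*31^3*167^1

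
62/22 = 31/11= 2.82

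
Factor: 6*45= 2^1*3^3*5^1= 270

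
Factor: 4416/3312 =2^2*3^( - 1) = 4/3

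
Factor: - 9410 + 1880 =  - 2^1*3^1*5^1*251^1 = - 7530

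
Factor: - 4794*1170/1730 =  - 2^1*3^3 * 13^1*17^1*47^1*173^(-1 ) = -560898/173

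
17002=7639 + 9363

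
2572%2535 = 37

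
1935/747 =2  +  49/83 = 2.59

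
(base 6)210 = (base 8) 116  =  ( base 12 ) 66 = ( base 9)86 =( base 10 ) 78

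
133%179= 133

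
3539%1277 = 985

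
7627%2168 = 1123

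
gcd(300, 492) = 12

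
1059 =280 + 779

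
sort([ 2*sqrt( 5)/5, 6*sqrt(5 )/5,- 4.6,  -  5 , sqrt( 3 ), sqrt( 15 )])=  [ -5, - 4.6, 2*sqrt( 5)/5, sqrt( 3), 6 * sqrt(5 ) /5, sqrt( 15 )]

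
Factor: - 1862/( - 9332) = 931/4666  =  2^(-1)*7^2 * 19^1  *  2333^(-1)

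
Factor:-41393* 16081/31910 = -665640833/31910 = - 2^( - 1 )*  5^( - 1)*11^1*13^1*53^1 *71^1*1237^1 * 3191^( -1)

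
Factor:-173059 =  - 173059^1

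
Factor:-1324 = - 2^2 * 331^1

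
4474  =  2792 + 1682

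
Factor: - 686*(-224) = 153664= 2^6*7^4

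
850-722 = 128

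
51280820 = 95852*535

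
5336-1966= 3370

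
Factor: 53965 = 5^1*43^1*251^1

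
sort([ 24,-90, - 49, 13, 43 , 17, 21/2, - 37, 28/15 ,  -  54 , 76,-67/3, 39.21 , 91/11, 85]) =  [ - 90, - 54,-49, - 37, - 67/3, 28/15, 91/11 , 21/2, 13, 17,24, 39.21,43, 76 , 85 ] 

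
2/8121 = 2/8121 = 0.00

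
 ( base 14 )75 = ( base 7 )205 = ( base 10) 103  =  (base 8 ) 147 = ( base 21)4J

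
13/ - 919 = - 1+906/919 = - 0.01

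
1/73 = 1/73 =0.01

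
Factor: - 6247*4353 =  - 27193191 =-3^1*1451^1*6247^1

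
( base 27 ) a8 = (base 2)100010110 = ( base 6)1142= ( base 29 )9H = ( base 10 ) 278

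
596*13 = 7748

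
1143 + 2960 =4103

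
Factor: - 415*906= - 375990   =  - 2^1 * 3^1*5^1 * 83^1 *151^1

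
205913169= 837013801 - 631100632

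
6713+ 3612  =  10325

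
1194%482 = 230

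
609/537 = 1 + 24/179  =  1.13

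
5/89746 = 5/89746= 0.00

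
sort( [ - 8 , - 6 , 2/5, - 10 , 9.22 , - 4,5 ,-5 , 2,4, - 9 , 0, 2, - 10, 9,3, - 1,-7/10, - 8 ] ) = [ - 10 , - 10, - 9, - 8,-8, - 6 , - 5,  -  4, - 1, - 7/10,0 , 2/5,  2,  2, 3,4,5,9,9.22 ]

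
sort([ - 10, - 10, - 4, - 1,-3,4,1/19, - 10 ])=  [ - 10, - 10, - 10, - 4,  -  3,  -  1,1/19,4 ]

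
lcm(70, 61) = 4270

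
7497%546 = 399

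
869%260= 89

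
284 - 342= -58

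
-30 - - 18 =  - 12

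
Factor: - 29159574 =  - 2^1*3^1*1459^1*3331^1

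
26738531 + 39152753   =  65891284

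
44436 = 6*7406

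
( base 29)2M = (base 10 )80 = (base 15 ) 55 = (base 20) 40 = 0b1010000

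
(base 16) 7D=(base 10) 125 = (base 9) 148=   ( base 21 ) 5K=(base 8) 175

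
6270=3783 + 2487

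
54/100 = 27/50 = 0.54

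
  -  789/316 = -789/316 = - 2.50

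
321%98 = 27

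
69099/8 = 69099/8 = 8637.38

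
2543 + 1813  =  4356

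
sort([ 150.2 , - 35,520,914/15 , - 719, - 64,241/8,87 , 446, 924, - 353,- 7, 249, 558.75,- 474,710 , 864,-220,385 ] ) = [ -719, - 474, - 353, - 220 , - 64, - 35, - 7,241/8,914/15, 87,150.2,249, 385,446 , 520,558.75,710, 864,924 ]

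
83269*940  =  78272860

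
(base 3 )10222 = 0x6b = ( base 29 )3k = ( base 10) 107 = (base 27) 3q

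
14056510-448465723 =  - 434409213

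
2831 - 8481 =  - 5650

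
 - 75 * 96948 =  - 7271100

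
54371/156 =348 + 83/156 = 348.53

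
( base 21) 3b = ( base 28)2I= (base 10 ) 74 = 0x4a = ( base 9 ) 82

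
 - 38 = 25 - 63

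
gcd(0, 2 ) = 2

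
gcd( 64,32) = 32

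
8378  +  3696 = 12074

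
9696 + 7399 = 17095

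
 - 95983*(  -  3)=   287949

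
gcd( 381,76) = 1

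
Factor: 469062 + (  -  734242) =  - 265180   =  -2^2*5^1*13259^1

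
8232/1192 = 1029/149 = 6.91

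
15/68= 15/68 = 0.22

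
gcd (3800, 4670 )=10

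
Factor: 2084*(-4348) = -9061232 = -  2^4*521^1*1087^1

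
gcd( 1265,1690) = 5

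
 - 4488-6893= - 11381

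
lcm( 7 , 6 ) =42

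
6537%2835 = 867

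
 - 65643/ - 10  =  6564 + 3/10 = 6564.30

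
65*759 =49335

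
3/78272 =3/78272=0.00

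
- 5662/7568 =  - 1 + 953/3784= - 0.75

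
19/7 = 19/7= 2.71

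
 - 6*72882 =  - 437292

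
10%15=10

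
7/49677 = 7/49677 = 0.00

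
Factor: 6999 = 3^1*2333^1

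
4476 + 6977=11453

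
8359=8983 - 624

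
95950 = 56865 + 39085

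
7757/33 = 7757/33=235.06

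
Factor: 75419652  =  2^2 * 3^1*7^1*11^1*31^1*2633^1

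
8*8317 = 66536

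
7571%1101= 965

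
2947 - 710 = 2237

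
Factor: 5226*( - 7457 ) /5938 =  -3^1*13^1*67^1*2969^ ( - 1 )*7457^1=-  19485141/2969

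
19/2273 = 19/2273 = 0.01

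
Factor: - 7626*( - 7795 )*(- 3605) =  - 214298035350= - 2^1*3^1*5^2*7^1*31^1*41^1*103^1*1559^1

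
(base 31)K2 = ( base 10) 622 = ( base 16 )26E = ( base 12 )43a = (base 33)is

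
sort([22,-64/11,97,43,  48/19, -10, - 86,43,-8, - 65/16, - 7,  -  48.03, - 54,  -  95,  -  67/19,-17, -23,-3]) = [ - 95, -86,-54,-48.03,-23, - 17, - 10, - 8, - 7, - 64/11, - 65/16 , - 67/19, -3, 48/19,22, 43 , 43,97 ] 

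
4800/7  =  4800/7 = 685.71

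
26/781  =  26/781 = 0.03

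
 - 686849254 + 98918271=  - 587930983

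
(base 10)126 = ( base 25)51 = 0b1111110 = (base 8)176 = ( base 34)3o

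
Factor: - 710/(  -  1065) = 2/3 = 2^1 * 3^ ( - 1)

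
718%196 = 130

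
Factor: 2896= 2^4*181^1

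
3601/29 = 3601/29 = 124.17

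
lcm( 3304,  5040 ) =297360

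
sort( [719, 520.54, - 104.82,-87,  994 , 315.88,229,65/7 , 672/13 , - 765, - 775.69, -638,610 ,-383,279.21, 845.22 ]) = [ - 775.69, - 765, - 638, - 383, - 104.82, - 87, 65/7,672/13, 229, 279.21,315.88, 520.54 , 610,719, 845.22,994]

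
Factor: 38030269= 1321^1 * 28789^1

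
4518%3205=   1313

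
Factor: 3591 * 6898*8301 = 205621730118=2^1*3^4*7^1*19^1*2767^1*3449^1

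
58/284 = 29/142 = 0.20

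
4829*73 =352517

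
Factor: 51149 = 7^1*7307^1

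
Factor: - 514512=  - 2^4*3^4* 397^1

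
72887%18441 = 17564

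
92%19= 16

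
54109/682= 79 + 21/62  =  79.34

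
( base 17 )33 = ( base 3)2000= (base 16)36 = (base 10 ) 54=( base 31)1N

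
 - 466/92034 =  - 1+ 45784/46017 = -0.01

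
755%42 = 41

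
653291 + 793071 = 1446362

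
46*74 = 3404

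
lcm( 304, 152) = 304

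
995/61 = 16 + 19/61 = 16.31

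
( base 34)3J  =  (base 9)144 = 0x79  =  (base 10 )121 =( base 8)171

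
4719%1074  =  423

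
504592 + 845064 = 1349656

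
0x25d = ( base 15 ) 2A5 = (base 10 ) 605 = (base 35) ha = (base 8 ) 1135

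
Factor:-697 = -17^1*41^1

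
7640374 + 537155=8177529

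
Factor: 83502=2^1 * 3^2*4639^1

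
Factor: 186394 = 2^1*13^1*67^1 * 107^1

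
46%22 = 2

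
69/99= 23/33 =0.70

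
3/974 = 3/974 = 0.00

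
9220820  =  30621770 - 21400950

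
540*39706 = 21441240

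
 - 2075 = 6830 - 8905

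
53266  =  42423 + 10843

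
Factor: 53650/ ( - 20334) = -3^ ( - 1)*5^2*29^1*37^1*3389^ ( - 1) =- 26825/10167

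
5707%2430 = 847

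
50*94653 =4732650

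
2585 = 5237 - 2652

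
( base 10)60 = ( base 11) 55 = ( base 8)74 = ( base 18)36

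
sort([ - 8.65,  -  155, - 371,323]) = [ - 371, - 155, - 8.65,323]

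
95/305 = 19/61= 0.31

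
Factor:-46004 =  - 2^2*7^1*31^1 * 53^1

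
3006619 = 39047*77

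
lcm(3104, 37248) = 37248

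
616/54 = 308/27=11.41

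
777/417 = 259/139 = 1.86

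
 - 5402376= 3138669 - 8541045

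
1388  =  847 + 541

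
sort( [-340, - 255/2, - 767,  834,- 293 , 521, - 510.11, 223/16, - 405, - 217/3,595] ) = [ - 767,  -  510.11 , - 405, - 340, - 293,-255/2, - 217/3, 223/16 , 521, 595,834 ] 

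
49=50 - 1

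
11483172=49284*233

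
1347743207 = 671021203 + 676722004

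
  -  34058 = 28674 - 62732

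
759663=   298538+461125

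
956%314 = 14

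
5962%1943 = 133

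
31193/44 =31193/44 = 708.93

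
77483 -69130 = 8353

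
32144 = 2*16072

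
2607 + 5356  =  7963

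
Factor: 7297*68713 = 501398761 = 7297^1*68713^1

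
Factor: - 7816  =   - 2^3 * 977^1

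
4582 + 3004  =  7586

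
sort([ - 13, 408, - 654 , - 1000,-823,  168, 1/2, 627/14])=[ - 1000, - 823, - 654,-13 , 1/2, 627/14, 168, 408] 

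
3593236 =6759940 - 3166704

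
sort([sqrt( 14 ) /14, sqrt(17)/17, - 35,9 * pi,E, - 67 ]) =[ - 67, - 35,sqrt( 17)/17, sqrt( 14)/14,E , 9*pi]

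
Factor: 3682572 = 2^2*3^1 *397^1*773^1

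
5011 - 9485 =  - 4474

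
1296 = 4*324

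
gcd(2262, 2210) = 26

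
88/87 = 88/87  =  1.01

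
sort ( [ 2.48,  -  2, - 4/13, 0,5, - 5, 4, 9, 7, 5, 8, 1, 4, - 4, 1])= [ - 5 , - 4 ,-2,  -  4/13, 0, 1, 1, 2.48, 4, 4, 5, 5,7, 8, 9]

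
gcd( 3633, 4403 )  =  7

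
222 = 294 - 72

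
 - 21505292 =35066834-56572126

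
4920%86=18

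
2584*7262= 18765008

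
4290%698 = 102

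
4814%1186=70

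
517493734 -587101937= - 69608203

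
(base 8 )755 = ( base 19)16I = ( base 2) 111101101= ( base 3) 200021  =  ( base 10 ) 493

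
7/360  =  7/360 =0.02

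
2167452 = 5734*378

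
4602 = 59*78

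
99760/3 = 99760/3 = 33253.33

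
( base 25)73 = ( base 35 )53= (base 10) 178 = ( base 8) 262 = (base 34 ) 58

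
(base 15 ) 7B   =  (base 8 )164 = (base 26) 4C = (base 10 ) 116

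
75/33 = 2 + 3/11  =  2.27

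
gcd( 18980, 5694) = 1898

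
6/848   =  3/424 = 0.01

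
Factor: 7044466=2^1*11^1*13^1*24631^1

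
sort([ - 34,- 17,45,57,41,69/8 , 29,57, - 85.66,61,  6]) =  [-85.66, -34, - 17,6,69/8, 29,41,45,57  ,  57,61] 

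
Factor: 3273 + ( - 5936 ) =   -  2663^1 = -2663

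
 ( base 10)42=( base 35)17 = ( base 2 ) 101010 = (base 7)60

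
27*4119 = 111213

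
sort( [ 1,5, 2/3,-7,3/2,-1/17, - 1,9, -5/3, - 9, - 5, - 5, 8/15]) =[ - 9 , - 7, - 5, - 5,  -  5/3, - 1,-1/17,  8/15,2/3, 1,  3/2,5,9]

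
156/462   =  26/77 = 0.34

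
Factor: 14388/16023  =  44/49  =  2^2*7^( - 2) * 11^1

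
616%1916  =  616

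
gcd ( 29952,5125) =1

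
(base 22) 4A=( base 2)1100010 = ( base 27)3h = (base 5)343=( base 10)98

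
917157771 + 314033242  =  1231191013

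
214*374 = 80036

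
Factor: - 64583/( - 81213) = 3^( - 1 )*11^( - 1 )*17^1*23^( - 1)* 29^1*107^( - 1)*131^1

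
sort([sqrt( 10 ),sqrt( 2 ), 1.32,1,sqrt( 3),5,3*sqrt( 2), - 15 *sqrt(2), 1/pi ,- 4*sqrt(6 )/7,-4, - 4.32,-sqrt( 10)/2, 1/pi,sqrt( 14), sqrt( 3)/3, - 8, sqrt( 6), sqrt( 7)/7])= [ - 15*sqrt(2 ), - 8,-4.32, - 4 , - sqrt (10 )/2,-4 *sqrt(6 ) /7, 1/pi,1/pi,sqrt(7) /7, sqrt(3)/3,1,  1.32,sqrt( 2),sqrt(3),sqrt(6), sqrt( 10),sqrt( 14),3 * sqrt(2 ) , 5 ]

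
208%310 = 208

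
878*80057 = 70290046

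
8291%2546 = 653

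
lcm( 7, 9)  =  63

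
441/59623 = 441/59623= 0.01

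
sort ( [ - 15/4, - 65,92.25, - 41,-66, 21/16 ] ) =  [ - 66, - 65 , - 41, - 15/4 , 21/16,92.25 ] 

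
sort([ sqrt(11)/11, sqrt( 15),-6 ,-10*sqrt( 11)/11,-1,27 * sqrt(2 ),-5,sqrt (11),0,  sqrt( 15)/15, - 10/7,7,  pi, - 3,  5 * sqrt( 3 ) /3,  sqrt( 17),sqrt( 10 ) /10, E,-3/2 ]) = [ - 6, -5,-10*sqrt(11)/11, - 3, - 3/2,-10/7, - 1,  0 , sqrt (15)/15, sqrt(11) /11, sqrt( 10 )/10 , E,5*sqrt( 3)/3, pi, sqrt(11), sqrt(15) , sqrt(17), 7, 27*sqrt( 2)]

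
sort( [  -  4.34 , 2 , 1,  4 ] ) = [-4.34,1, 2,4]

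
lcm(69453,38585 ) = 347265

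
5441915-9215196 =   -  3773281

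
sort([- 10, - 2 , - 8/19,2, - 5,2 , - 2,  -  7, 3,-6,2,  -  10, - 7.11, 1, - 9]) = [ - 10, - 10,-9,-7.11,- 7,  -  6, - 5, - 2, - 2,-8/19,1,2,2, 2, 3]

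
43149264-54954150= - 11804886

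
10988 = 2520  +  8468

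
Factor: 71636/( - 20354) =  - 2^1*10177^(-1)*17909^1 = - 35818/10177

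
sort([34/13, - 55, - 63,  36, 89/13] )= [ - 63, - 55, 34/13,  89/13,36]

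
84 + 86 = 170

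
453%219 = 15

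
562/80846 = 281/40423= 0.01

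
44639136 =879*50784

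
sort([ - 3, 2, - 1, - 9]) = [ - 9 ,- 3, - 1 , 2]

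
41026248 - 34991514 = 6034734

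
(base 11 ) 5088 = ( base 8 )15137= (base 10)6751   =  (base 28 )8h3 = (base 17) 1662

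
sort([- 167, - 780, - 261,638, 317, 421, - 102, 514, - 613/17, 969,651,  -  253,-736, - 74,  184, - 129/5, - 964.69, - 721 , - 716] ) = [ - 964.69, - 780, - 736, - 721, - 716, - 261, - 253, - 167 , - 102, - 74, - 613/17, - 129/5, 184, 317, 421,514, 638, 651,969] 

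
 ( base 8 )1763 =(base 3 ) 1101110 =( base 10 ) 1011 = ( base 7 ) 2643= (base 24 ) 1I3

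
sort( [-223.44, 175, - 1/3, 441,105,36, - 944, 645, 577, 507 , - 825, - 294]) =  [ - 944,-825,-294,-223.44, - 1/3,36 , 105,175, 441,507, 577, 645]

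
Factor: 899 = 29^1*31^1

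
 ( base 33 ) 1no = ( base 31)1tc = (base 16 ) 750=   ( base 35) 1ih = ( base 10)1872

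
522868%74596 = 696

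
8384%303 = 203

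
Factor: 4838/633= 2^1  *3^( - 1)*41^1*59^1*211^( - 1 ) 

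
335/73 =4  +  43/73 = 4.59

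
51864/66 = 785 + 9/11= 785.82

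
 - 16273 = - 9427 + - 6846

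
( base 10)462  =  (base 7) 1230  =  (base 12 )326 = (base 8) 716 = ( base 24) j6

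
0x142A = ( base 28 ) 6ga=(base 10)5162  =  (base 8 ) 12052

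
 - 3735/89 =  - 42 + 3/89= - 41.97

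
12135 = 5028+7107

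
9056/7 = 9056/7 = 1293.71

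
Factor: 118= 2^1*59^1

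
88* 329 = 28952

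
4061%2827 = 1234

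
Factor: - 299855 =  - 5^1*59971^1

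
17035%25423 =17035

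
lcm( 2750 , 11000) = 11000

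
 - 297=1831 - 2128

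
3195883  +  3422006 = 6617889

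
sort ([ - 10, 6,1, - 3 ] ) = [ - 10,  -  3,1,6]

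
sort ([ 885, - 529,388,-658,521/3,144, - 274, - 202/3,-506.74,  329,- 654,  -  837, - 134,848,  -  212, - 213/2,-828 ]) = [ - 837,-828, - 658,-654, - 529, -506.74, - 274,- 212, - 134, - 213/2, - 202/3,144 , 521/3, 329 , 388, 848 , 885]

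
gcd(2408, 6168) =8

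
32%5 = 2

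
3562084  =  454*7846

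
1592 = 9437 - 7845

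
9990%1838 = 800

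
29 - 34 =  -5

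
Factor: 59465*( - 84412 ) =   -  5019559580 = - 2^2*5^1*7^1*47^1*449^1 * 1699^1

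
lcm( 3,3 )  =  3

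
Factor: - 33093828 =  - 2^2 * 3^2 *47^1*19559^1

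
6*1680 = 10080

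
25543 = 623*41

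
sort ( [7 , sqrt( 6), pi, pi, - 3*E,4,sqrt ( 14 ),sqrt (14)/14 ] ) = [ - 3 * E,sqrt( 14 ) /14,sqrt(6 ), pi,pi,sqrt( 14 ),  4, 7 ] 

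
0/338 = 0 = 0.00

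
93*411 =38223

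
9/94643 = 9/94643 = 0.00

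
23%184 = 23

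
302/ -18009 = -1 + 17707/18009  =  - 0.02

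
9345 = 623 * 15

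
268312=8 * 33539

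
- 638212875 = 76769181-714982056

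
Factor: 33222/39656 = 16611/19828 = 2^ (-2 )*3^1*7^2*113^1 * 4957^( - 1)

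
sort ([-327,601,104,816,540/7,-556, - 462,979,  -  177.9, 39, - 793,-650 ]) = [ - 793, - 650, -556, - 462,  -  327, -177.9, 39, 540/7, 104,601,816,979]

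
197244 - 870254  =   - 673010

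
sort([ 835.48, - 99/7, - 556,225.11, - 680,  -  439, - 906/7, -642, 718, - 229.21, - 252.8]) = [ - 680,-642, - 556,- 439, - 252.8, - 229.21, - 906/7, - 99/7 , 225.11, 718,  835.48]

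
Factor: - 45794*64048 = -2^5*7^1*3271^1*4003^1 =-2933014112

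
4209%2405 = 1804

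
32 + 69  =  101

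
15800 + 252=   16052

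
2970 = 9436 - 6466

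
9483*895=8487285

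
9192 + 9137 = 18329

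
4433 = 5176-743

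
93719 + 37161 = 130880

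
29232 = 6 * 4872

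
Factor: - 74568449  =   - 74568449^1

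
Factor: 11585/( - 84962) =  - 2^( - 1)*5^1*7^1*23^( - 1)*331^1*1847^( - 1 )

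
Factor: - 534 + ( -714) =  -2^5 * 3^1*13^1 = - 1248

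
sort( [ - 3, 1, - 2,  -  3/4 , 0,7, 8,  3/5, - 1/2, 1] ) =[-3,-2, - 3/4,-1/2, 0,3/5,  1, 1 , 7,8]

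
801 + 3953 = 4754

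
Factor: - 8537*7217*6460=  - 2^2*5^1*7^1*17^1 * 19^1*1031^1 *8537^1 = -398010477340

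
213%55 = 48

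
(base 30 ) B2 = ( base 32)AC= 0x14C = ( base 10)332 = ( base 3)110022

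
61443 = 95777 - 34334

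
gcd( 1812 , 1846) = 2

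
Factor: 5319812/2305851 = 2^2*3^(-1)*73^( - 1 )*10529^(-1) * 1329953^1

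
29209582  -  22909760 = 6299822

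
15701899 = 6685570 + 9016329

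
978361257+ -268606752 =709754505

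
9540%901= 530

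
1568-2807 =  - 1239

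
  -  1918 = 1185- 3103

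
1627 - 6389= - 4762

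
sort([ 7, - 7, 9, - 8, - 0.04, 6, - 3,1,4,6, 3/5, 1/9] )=[ - 8, -7, - 3, - 0.04,1/9,3/5,1,4, 6,6,7,9 ]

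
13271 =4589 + 8682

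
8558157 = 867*9871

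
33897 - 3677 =30220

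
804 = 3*268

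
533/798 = 533/798=0.67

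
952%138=124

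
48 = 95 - 47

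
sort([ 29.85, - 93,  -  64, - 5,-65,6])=[ - 93, - 65, - 64 , - 5, 6, 29.85] 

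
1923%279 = 249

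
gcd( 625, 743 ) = 1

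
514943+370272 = 885215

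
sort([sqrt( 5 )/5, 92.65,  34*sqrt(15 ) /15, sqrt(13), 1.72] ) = [sqrt( 5 )/5,  1.72, sqrt ( 13) , 34*sqrt(15)/15,92.65 ]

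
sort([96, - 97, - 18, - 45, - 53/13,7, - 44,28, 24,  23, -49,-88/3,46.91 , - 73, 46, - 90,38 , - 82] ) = [ - 97, - 90, - 82, - 73, - 49,  -  45, - 44, - 88/3,-18, - 53/13,  7,23,24, 28, 38, 46, 46.91,96]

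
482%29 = 18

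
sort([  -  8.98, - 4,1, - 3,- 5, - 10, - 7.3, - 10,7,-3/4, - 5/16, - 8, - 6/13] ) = [ - 10,-10, - 8.98, - 8, - 7.3, - 5,-4, - 3, - 3/4, - 6/13, - 5/16,1,7 ] 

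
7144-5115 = 2029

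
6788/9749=6788/9749=0.70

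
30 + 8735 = 8765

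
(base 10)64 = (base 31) 22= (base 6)144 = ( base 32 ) 20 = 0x40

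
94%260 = 94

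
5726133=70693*81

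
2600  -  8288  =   - 5688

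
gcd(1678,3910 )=2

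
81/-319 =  - 1  +  238/319 = - 0.25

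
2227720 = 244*9130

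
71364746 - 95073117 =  -23708371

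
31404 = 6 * 5234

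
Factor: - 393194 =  - 2^1*196597^1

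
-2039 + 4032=1993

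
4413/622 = 4413/622 = 7.09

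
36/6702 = 6/1117 = 0.01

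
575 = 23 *25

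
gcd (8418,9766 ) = 2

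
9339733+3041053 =12380786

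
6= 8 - 2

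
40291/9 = 40291/9 =4476.78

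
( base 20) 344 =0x504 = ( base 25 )219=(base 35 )11o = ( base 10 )1284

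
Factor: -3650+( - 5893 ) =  -3^1 * 3181^1 = - 9543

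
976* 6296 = 6144896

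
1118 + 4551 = 5669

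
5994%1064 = 674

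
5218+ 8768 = 13986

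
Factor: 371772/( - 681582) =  - 6/11=- 2^1*3^1* 11^( - 1)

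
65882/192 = 343 + 13/96 = 343.14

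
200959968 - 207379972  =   - 6420004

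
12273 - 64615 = -52342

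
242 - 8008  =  -7766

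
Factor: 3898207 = 3898207^1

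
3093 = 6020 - 2927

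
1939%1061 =878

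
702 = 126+576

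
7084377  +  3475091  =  10559468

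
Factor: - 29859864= - 2^3*3^1 * 271^1*4591^1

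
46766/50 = 935 + 8/25 = 935.32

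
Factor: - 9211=  -  61^1*151^1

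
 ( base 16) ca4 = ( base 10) 3236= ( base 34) 2R6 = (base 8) 6244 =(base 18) 9HE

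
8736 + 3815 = 12551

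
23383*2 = 46766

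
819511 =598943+220568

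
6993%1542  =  825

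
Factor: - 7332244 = -2^2*29^1*31^1*2039^1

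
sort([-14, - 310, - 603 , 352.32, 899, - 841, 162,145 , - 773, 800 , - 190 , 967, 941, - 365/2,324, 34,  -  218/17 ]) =[ - 841, - 773, - 603, - 310,  -  190,  -  365/2, - 14,  -  218/17, 34,145,  162, 324,352.32, 800, 899,941, 967 ]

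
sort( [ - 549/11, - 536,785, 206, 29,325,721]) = [ - 536, - 549/11,29,  206,  325,721, 785] 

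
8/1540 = 2/385 = 0.01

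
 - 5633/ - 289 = 19 + 142/289 = 19.49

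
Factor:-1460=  - 2^2*5^1*73^1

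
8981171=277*32423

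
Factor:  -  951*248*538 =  -126886224= -  2^4*3^1 * 31^1*269^1* 317^1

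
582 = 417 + 165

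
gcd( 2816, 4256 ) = 32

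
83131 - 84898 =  - 1767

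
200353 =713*281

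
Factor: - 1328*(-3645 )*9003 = 43579561680 = 2^4*3^7*5^1*83^1*3001^1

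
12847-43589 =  - 30742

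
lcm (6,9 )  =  18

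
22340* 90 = 2010600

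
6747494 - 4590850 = 2156644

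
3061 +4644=7705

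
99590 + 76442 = 176032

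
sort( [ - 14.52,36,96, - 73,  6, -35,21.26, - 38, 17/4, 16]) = [-73, - 38,-35,  -  14.52,17/4,  6, 16 , 21.26,36,96]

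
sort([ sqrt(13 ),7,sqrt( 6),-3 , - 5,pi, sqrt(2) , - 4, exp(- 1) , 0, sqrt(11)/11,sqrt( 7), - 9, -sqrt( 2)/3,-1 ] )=[-9,  -  5 , - 4, - 3 ,- 1,-sqrt( 2) /3,  0, sqrt( 11)/11,exp( - 1),sqrt( 2),sqrt(6),sqrt( 7), pi,sqrt(13),7 ]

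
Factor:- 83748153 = -3^1*27916051^1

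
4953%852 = 693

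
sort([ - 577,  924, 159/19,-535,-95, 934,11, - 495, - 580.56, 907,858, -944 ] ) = [ - 944, - 580.56, - 577,- 535, - 495, - 95,159/19,11,858, 907,924, 934 ] 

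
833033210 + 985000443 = 1818033653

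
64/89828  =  16/22457 = 0.00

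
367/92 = 367/92 = 3.99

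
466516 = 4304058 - 3837542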